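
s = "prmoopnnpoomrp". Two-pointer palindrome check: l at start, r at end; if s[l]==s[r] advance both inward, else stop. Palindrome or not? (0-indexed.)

[0,13] 'p'=='p' → l++,r--
[1,12] 'r'=='r' → l++,r--
[2,11] 'm'=='m' → l++,r--
[3,10] 'o'=='o' → l++,r--
[4,9] 'o'=='o' → l++,r--
[5,8] 'p'=='p' → l++,r--
[6,7] 'n'=='n' → l++,r--

palindrome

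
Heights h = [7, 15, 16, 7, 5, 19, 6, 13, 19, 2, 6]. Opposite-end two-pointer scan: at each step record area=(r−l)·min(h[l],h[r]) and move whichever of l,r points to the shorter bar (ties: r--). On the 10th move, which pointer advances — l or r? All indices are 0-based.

r

l=0 r=10: min(7,6)*10=60 best=60 *, r--
l=0 r=9: min(7,2)*9=18 best=60, r--
l=0 r=8: min(7,19)*8=56 best=60, l++
l=1 r=8: min(15,19)*7=105 best=105 *, l++
l=2 r=8: min(16,19)*6=96 best=105, l++
l=3 r=8: min(7,19)*5=35 best=105, l++
l=4 r=8: min(5,19)*4=20 best=105, l++
l=5 r=8: min(19,19)*3=57 best=105, r--
l=5 r=7: min(19,13)*2=26 best=105, r--
l=5 r=6: min(19,6)*1=6 best=105, r--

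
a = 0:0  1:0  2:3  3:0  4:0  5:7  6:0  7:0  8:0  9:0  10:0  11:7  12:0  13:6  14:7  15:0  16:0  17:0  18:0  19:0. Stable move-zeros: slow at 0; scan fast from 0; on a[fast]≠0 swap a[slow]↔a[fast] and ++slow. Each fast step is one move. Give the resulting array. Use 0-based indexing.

[3, 7, 7, 6, 7, 0, 0, 0, 0, 0, 0, 0, 0, 0, 0, 0, 0, 0, 0, 0]

slow=0 fast=0: a[fast]=0, fast++
slow=0 fast=1: a[fast]=0, fast++
slow=0 fast=2: a[fast]=3≠0 swap→a[0]=3, slow++,fast++
slow=1 fast=3: a[fast]=0, fast++
slow=1 fast=4: a[fast]=0, fast++
slow=1 fast=5: a[fast]=7≠0 swap→a[1]=7, slow++,fast++
slow=2 fast=6: a[fast]=0, fast++
slow=2 fast=7: a[fast]=0, fast++
slow=2 fast=8: a[fast]=0, fast++
slow=2 fast=9: a[fast]=0, fast++
slow=2 fast=10: a[fast]=0, fast++
slow=2 fast=11: a[fast]=7≠0 swap→a[2]=7, slow++,fast++
slow=3 fast=12: a[fast]=0, fast++
slow=3 fast=13: a[fast]=6≠0 swap→a[3]=6, slow++,fast++
slow=4 fast=14: a[fast]=7≠0 swap→a[4]=7, slow++,fast++
slow=5 fast=15: a[fast]=0, fast++
slow=5 fast=16: a[fast]=0, fast++
slow=5 fast=17: a[fast]=0, fast++
slow=5 fast=18: a[fast]=0, fast++
slow=5 fast=19: a[fast]=0, fast++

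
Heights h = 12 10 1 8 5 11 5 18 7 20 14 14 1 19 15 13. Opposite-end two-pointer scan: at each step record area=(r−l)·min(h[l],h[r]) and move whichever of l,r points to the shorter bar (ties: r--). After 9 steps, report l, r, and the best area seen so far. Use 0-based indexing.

l=0 r=15: min(12,13)*15=180 best=180 *, l++
l=1 r=15: min(10,13)*14=140 best=180, l++
l=2 r=15: min(1,13)*13=13 best=180, l++
l=3 r=15: min(8,13)*12=96 best=180, l++
l=4 r=15: min(5,13)*11=55 best=180, l++
l=5 r=15: min(11,13)*10=110 best=180, l++
l=6 r=15: min(5,13)*9=45 best=180, l++
l=7 r=15: min(18,13)*8=104 best=180, r--
l=7 r=14: min(18,15)*7=105 best=180, r--

l=7, r=13, best area=180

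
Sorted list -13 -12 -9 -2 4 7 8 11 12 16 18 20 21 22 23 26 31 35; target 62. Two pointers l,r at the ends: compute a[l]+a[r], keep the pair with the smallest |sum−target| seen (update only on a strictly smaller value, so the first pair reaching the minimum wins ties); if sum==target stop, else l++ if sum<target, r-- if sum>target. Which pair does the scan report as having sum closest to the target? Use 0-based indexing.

l=0 r=17: -13+35=22 d=40 *, l++
l=1 r=17: -12+35=23 d=39 *, l++
l=2 r=17: -9+35=26 d=36 *, l++
l=3 r=17: -2+35=33 d=29 *, l++
l=4 r=17: 4+35=39 d=23 *, l++
l=5 r=17: 7+35=42 d=20 *, l++
l=6 r=17: 8+35=43 d=19 *, l++
l=7 r=17: 11+35=46 d=16 *, l++
l=8 r=17: 12+35=47 d=15 *, l++
l=9 r=17: 16+35=51 d=11 *, l++
l=10 r=17: 18+35=53 d=9 *, l++
l=11 r=17: 20+35=55 d=7 *, l++
l=12 r=17: 21+35=56 d=6 *, l++
l=13 r=17: 22+35=57 d=5 *, l++
l=14 r=17: 23+35=58 d=4 *, l++
l=15 r=17: 26+35=61 d=1 *, l++
l=16 r=17: 31+35=66 d=4, r--

pair (26, 35) with sum 61 (|Δ|=1)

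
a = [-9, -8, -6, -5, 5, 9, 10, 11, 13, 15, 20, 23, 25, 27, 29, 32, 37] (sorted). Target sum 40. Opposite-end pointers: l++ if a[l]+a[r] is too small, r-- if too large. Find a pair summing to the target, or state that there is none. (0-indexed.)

[0,16] -9+37=28 <40 → l++
[1,16] -8+37=29 <40 → l++
[2,16] -6+37=31 <40 → l++
[3,16] -5+37=32 <40 → l++
[4,16] 5+37=42 >40 → r--
[4,15] 5+32=37 <40 → l++
[5,15] 9+32=41 >40 → r--
[5,14] 9+29=38 <40 → l++
[6,14] 10+29=39 <40 → l++
[7,14] 11+29=40 → found

(11, 29)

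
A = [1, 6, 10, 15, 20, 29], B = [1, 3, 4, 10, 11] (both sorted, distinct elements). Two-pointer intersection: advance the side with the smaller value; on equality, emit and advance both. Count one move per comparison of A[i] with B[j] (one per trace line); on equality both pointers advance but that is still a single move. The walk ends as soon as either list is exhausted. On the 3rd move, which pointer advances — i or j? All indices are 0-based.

i=0 j=0: 1==1 emit, i++,j++
i=1 j=1: 6>3, j++
i=1 j=2: 6>4, j++

j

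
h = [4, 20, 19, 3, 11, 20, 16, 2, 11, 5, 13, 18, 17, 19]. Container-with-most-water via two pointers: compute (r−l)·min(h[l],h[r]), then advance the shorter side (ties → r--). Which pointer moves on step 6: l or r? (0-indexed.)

l=0 r=13: min(4,19)*13=52 best=52 *, l++
l=1 r=13: min(20,19)*12=228 best=228 *, r--
l=1 r=12: min(20,17)*11=187 best=228, r--
l=1 r=11: min(20,18)*10=180 best=228, r--
l=1 r=10: min(20,13)*9=117 best=228, r--
l=1 r=9: min(20,5)*8=40 best=228, r--

r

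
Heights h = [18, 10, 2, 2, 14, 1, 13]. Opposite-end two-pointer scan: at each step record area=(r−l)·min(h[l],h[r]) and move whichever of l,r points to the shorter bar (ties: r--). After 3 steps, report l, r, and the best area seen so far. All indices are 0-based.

l=0 r=6: min(18,13)*6=78 best=78 *, r--
l=0 r=5: min(18,1)*5=5 best=78, r--
l=0 r=4: min(18,14)*4=56 best=78, r--

l=0, r=3, best area=78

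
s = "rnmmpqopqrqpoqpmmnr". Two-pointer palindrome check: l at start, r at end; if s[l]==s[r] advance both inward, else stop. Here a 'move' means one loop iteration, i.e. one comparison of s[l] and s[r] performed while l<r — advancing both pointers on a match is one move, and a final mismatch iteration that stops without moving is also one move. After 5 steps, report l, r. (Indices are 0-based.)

l=5, r=13

l=0 r=18: 'r'=='r', l++,r--
l=1 r=17: 'n'=='n', l++,r--
l=2 r=16: 'm'=='m', l++,r--
l=3 r=15: 'm'=='m', l++,r--
l=4 r=14: 'p'=='p', l++,r--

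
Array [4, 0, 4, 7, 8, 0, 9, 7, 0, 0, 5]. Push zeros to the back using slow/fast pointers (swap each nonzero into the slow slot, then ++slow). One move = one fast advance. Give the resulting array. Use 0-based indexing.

[4, 4, 7, 8, 9, 7, 5, 0, 0, 0, 0]

slow=0 fast=0: a[fast]=4≠0 swap→a[0]=4, slow++,fast++
slow=1 fast=1: a[fast]=0, fast++
slow=1 fast=2: a[fast]=4≠0 swap→a[1]=4, slow++,fast++
slow=2 fast=3: a[fast]=7≠0 swap→a[2]=7, slow++,fast++
slow=3 fast=4: a[fast]=8≠0 swap→a[3]=8, slow++,fast++
slow=4 fast=5: a[fast]=0, fast++
slow=4 fast=6: a[fast]=9≠0 swap→a[4]=9, slow++,fast++
slow=5 fast=7: a[fast]=7≠0 swap→a[5]=7, slow++,fast++
slow=6 fast=8: a[fast]=0, fast++
slow=6 fast=9: a[fast]=0, fast++
slow=6 fast=10: a[fast]=5≠0 swap→a[6]=5, slow++,fast++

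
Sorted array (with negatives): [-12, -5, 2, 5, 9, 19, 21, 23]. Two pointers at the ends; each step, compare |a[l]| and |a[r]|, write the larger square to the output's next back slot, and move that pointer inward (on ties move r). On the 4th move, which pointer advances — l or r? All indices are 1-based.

l

[1,8] |-12|<=|23| out[8]=529 → r--
[1,7] |-12|<=|21| out[7]=441 → r--
[1,6] |-12|<=|19| out[6]=361 → r--
[1,5] |-12|>|9| out[5]=144 → l++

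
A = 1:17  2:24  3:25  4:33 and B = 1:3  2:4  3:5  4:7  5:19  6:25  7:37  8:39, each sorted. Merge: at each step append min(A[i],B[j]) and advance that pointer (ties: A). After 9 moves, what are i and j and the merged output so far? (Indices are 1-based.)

i=1 j=1: A[i]=17>B[j]=3 take 3, j++
i=1 j=2: A[i]=17>B[j]=4 take 4, j++
i=1 j=3: A[i]=17>B[j]=5 take 5, j++
i=1 j=4: A[i]=17>B[j]=7 take 7, j++
i=1 j=5: A[i]=17<=B[j]=19 take 17, i++
i=2 j=5: A[i]=24>B[j]=19 take 19, j++
i=2 j=6: A[i]=24<=B[j]=25 take 24, i++
i=3 j=6: A[i]=25<=B[j]=25 take 25, i++
i=4 j=6: A[i]=33>B[j]=25 take 25, j++

i=4, j=7, merged so far=[3, 4, 5, 7, 17, 19, 24, 25, 25]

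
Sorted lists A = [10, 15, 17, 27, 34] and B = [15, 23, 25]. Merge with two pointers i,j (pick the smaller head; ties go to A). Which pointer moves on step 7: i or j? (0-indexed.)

i

i=0 j=0: A[i]=10<=B[j]=15 take 10, i++
i=1 j=0: A[i]=15<=B[j]=15 take 15, i++
i=2 j=0: A[i]=17>B[j]=15 take 15, j++
i=2 j=1: A[i]=17<=B[j]=23 take 17, i++
i=3 j=1: A[i]=27>B[j]=23 take 23, j++
i=3 j=2: A[i]=27>B[j]=25 take 25, j++
i=3 j=3: B done, take A[i]=27, i++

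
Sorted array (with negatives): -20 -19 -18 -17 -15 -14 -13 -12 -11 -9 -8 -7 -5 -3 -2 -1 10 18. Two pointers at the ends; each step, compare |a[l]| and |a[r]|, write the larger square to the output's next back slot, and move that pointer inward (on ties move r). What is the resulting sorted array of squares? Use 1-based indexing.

[1,18] |-20|>|18| out[18]=400 → l++
[2,18] |-19|>|18| out[17]=361 → l++
[3,18] |-18|<=|18| out[16]=324 → r--
[3,17] |-18|>|10| out[15]=324 → l++
[4,17] |-17|>|10| out[14]=289 → l++
[5,17] |-15|>|10| out[13]=225 → l++
[6,17] |-14|>|10| out[12]=196 → l++
[7,17] |-13|>|10| out[11]=169 → l++
[8,17] |-12|>|10| out[10]=144 → l++
[9,17] |-11|>|10| out[9]=121 → l++
[10,17] |-9|<=|10| out[8]=100 → r--
[10,16] |-9|>|-1| out[7]=81 → l++
[11,16] |-8|>|-1| out[6]=64 → l++
[12,16] |-7|>|-1| out[5]=49 → l++
[13,16] |-5|>|-1| out[4]=25 → l++
[14,16] |-3|>|-1| out[3]=9 → l++
[15,16] |-2|>|-1| out[2]=4 → l++
[16,16] |-1|<=|-1| out[1]=1 → r--

[1, 4, 9, 25, 49, 64, 81, 100, 121, 144, 169, 196, 225, 289, 324, 324, 361, 400]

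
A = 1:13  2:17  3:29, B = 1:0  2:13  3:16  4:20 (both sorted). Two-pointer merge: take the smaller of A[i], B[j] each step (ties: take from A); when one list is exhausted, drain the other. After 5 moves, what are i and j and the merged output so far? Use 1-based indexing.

i=3, j=4, merged so far=[0, 13, 13, 16, 17]

i=1 j=1: A[i]=13>B[j]=0 take 0, j++
i=1 j=2: A[i]=13<=B[j]=13 take 13, i++
i=2 j=2: A[i]=17>B[j]=13 take 13, j++
i=2 j=3: A[i]=17>B[j]=16 take 16, j++
i=2 j=4: A[i]=17<=B[j]=20 take 17, i++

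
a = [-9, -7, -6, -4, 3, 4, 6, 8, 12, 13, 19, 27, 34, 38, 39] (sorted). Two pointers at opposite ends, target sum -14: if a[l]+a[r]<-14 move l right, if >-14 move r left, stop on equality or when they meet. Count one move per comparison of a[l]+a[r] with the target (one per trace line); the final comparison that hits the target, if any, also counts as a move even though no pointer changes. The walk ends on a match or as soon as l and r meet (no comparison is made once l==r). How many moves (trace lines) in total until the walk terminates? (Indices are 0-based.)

[0,14] -9+39=30 >-14 → r--
[0,13] -9+38=29 >-14 → r--
[0,12] -9+34=25 >-14 → r--
[0,11] -9+27=18 >-14 → r--
[0,10] -9+19=10 >-14 → r--
[0,9] -9+13=4 >-14 → r--
[0,8] -9+12=3 >-14 → r--
[0,7] -9+8=-1 >-14 → r--
[0,6] -9+6=-3 >-14 → r--
[0,5] -9+4=-5 >-14 → r--
[0,4] -9+3=-6 >-14 → r--
[0,3] -9+-4=-13 >-14 → r--
[0,2] -9+-6=-15 <-14 → l++
[1,2] -7+-6=-13 >-14 → r--

14 moves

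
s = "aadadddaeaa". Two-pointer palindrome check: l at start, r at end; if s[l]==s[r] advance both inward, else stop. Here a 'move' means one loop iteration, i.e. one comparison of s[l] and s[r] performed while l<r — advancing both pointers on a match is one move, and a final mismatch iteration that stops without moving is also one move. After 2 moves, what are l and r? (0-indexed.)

l=0 r=10: 'a'=='a', l++,r--
l=1 r=9: 'a'=='a', l++,r--

l=2, r=8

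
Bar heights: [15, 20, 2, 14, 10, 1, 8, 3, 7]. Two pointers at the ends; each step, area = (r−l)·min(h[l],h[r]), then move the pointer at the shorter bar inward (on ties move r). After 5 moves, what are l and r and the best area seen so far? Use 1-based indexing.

l=1, r=4, best area=56

l=1 r=9: min(15,7)*8=56 best=56 *, r--
l=1 r=8: min(15,3)*7=21 best=56, r--
l=1 r=7: min(15,8)*6=48 best=56, r--
l=1 r=6: min(15,1)*5=5 best=56, r--
l=1 r=5: min(15,10)*4=40 best=56, r--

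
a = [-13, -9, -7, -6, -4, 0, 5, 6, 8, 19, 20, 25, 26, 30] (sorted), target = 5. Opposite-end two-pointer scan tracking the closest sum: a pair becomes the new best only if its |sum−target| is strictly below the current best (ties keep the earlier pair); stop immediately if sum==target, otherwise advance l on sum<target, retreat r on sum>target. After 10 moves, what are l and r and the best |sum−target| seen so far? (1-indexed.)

[1,14] -13+30=17 d=12 * → r--
[1,13] -13+26=13 d=8 * → r--
[1,12] -13+25=12 d=7 * → r--
[1,11] -13+20=7 d=2 * → r--
[1,10] -13+19=6 d=1 * → r--
[1,9] -13+8=-5 d=10 → l++
[2,9] -9+8=-1 d=6 → l++
[3,9] -7+8=1 d=4 → l++
[4,9] -6+8=2 d=3 → l++
[5,9] -4+8=4 d=1 → l++

l=6, r=9, best |Δ|=1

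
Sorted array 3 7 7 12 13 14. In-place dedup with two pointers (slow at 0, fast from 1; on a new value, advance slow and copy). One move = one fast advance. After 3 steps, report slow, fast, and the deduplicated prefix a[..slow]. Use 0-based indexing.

(s=0,f=1) a[fast]=7≠a[slow]=3 write a[1]=7 → slow++,fast++
(s=1,f=2) a[fast]=7=a[slow] dup → fast++
(s=1,f=3) a[fast]=12≠a[slow]=7 write a[2]=12 → slow++,fast++

slow=2, fast=4, prefix=[3, 7, 12]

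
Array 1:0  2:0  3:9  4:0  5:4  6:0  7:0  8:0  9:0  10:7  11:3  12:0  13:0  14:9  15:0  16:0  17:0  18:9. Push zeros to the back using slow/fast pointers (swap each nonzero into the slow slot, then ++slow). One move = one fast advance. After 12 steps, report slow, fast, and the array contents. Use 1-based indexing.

(s=1,f=1) a[fast]=0 → fast++
(s=1,f=2) a[fast]=0 → fast++
(s=1,f=3) a[fast]=9≠0 swap→a[1]=9 → slow++,fast++
(s=2,f=4) a[fast]=0 → fast++
(s=2,f=5) a[fast]=4≠0 swap→a[2]=4 → slow++,fast++
(s=3,f=6) a[fast]=0 → fast++
(s=3,f=7) a[fast]=0 → fast++
(s=3,f=8) a[fast]=0 → fast++
(s=3,f=9) a[fast]=0 → fast++
(s=3,f=10) a[fast]=7≠0 swap→a[3]=7 → slow++,fast++
(s=4,f=11) a[fast]=3≠0 swap→a[4]=3 → slow++,fast++
(s=5,f=12) a[fast]=0 → fast++

slow=5, fast=13, a=[9, 4, 7, 3, 0, 0, 0, 0, 0, 0, 0, 0, 0, 9, 0, 0, 0, 9]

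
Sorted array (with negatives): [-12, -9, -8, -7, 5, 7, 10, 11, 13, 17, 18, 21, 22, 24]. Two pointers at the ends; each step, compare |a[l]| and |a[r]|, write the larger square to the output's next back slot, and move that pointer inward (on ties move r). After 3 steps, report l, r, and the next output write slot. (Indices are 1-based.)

l=1, r=11, next write slot=11

[1,14] |-12|<=|24| out[14]=576 → r--
[1,13] |-12|<=|22| out[13]=484 → r--
[1,12] |-12|<=|21| out[12]=441 → r--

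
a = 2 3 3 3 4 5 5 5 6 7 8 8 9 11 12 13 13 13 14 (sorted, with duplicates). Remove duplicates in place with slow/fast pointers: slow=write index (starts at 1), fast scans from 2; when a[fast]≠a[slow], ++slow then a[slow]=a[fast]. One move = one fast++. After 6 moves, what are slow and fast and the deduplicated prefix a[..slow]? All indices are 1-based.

(s=1,f=2) a[fast]=3≠a[slow]=2 write a[2]=3 → slow++,fast++
(s=2,f=3) a[fast]=3=a[slow] dup → fast++
(s=2,f=4) a[fast]=3=a[slow] dup → fast++
(s=2,f=5) a[fast]=4≠a[slow]=3 write a[3]=4 → slow++,fast++
(s=3,f=6) a[fast]=5≠a[slow]=4 write a[4]=5 → slow++,fast++
(s=4,f=7) a[fast]=5=a[slow] dup → fast++

slow=4, fast=8, prefix=[2, 3, 4, 5]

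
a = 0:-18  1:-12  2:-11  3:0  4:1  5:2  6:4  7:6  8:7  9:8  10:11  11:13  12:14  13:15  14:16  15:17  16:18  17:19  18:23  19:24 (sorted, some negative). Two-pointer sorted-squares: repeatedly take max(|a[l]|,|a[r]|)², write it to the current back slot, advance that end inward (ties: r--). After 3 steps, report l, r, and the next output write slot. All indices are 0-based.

l=0, r=16, next write slot=16

l=0 r=19: |-18|<=|24| out[19]=576, r--
l=0 r=18: |-18|<=|23| out[18]=529, r--
l=0 r=17: |-18|<=|19| out[17]=361, r--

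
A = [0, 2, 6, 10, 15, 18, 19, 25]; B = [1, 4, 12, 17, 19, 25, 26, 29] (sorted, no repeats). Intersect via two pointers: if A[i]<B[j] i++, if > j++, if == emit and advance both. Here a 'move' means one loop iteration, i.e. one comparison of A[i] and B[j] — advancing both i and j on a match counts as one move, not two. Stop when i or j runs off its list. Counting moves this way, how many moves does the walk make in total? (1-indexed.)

[i=1,j=1] 0<1 → i++
[i=2,j=1] 2>1 → j++
[i=2,j=2] 2<4 → i++
[i=3,j=2] 6>4 → j++
[i=3,j=3] 6<12 → i++
[i=4,j=3] 10<12 → i++
[i=5,j=3] 15>12 → j++
[i=5,j=4] 15<17 → i++
[i=6,j=4] 18>17 → j++
[i=6,j=5] 18<19 → i++
[i=7,j=5] 19==19 emit → i++,j++
[i=8,j=6] 25==25 emit → i++,j++

12 moves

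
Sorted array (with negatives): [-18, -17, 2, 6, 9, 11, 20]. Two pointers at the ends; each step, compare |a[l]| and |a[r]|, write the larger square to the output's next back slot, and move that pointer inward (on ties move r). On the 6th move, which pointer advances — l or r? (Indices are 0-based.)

l=0 r=6: |-18|<=|20| out[6]=400, r--
l=0 r=5: |-18|>|11| out[5]=324, l++
l=1 r=5: |-17|>|11| out[4]=289, l++
l=2 r=5: |2|<=|11| out[3]=121, r--
l=2 r=4: |2|<=|9| out[2]=81, r--
l=2 r=3: |2|<=|6| out[1]=36, r--

r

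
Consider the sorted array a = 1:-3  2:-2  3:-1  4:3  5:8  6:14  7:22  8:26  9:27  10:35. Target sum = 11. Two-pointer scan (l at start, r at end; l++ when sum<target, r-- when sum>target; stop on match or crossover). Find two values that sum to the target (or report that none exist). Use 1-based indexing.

(-3, 14)

[1,10] -3+35=32 >11 → r--
[1,9] -3+27=24 >11 → r--
[1,8] -3+26=23 >11 → r--
[1,7] -3+22=19 >11 → r--
[1,6] -3+14=11 → found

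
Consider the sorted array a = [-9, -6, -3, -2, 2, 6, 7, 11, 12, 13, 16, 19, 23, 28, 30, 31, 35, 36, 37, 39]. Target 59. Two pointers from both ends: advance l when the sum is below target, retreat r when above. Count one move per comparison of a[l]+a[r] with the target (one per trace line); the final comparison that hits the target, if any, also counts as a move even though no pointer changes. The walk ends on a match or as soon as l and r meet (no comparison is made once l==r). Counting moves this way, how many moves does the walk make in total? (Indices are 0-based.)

15 moves

l=0 r=19: -9+39=30 <59, l++
l=1 r=19: -6+39=33 <59, l++
l=2 r=19: -3+39=36 <59, l++
l=3 r=19: -2+39=37 <59, l++
l=4 r=19: 2+39=41 <59, l++
l=5 r=19: 6+39=45 <59, l++
l=6 r=19: 7+39=46 <59, l++
l=7 r=19: 11+39=50 <59, l++
l=8 r=19: 12+39=51 <59, l++
l=9 r=19: 13+39=52 <59, l++
l=10 r=19: 16+39=55 <59, l++
l=11 r=19: 19+39=58 <59, l++
l=12 r=19: 23+39=62 >59, r--
l=12 r=18: 23+37=60 >59, r--
l=12 r=17: 23+36=59, found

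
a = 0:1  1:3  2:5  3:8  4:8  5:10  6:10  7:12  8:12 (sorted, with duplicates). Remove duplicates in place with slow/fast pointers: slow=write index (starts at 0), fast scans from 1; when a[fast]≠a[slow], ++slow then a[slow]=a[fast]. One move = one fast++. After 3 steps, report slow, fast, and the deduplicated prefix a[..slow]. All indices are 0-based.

(s=0,f=1) a[fast]=3≠a[slow]=1 write a[1]=3 → slow++,fast++
(s=1,f=2) a[fast]=5≠a[slow]=3 write a[2]=5 → slow++,fast++
(s=2,f=3) a[fast]=8≠a[slow]=5 write a[3]=8 → slow++,fast++

slow=3, fast=4, prefix=[1, 3, 5, 8]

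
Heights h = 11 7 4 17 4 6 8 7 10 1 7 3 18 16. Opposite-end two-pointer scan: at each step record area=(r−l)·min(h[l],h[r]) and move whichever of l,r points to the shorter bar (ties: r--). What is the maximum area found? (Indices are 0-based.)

max area = 160

l=0 r=13: min(11,16)*13=143 best=143 *, l++
l=1 r=13: min(7,16)*12=84 best=143, l++
l=2 r=13: min(4,16)*11=44 best=143, l++
l=3 r=13: min(17,16)*10=160 best=160 *, r--
l=3 r=12: min(17,18)*9=153 best=160, l++
l=4 r=12: min(4,18)*8=32 best=160, l++
l=5 r=12: min(6,18)*7=42 best=160, l++
l=6 r=12: min(8,18)*6=48 best=160, l++
l=7 r=12: min(7,18)*5=35 best=160, l++
l=8 r=12: min(10,18)*4=40 best=160, l++
l=9 r=12: min(1,18)*3=3 best=160, l++
l=10 r=12: min(7,18)*2=14 best=160, l++
l=11 r=12: min(3,18)*1=3 best=160, l++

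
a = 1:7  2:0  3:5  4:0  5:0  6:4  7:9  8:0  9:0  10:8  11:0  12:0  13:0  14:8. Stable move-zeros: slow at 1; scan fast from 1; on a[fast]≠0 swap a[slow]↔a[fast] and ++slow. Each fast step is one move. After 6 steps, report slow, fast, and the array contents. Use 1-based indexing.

slow=1 fast=1: a[fast]=7≠0 swap→a[1]=7, slow++,fast++
slow=2 fast=2: a[fast]=0, fast++
slow=2 fast=3: a[fast]=5≠0 swap→a[2]=5, slow++,fast++
slow=3 fast=4: a[fast]=0, fast++
slow=3 fast=5: a[fast]=0, fast++
slow=3 fast=6: a[fast]=4≠0 swap→a[3]=4, slow++,fast++

slow=4, fast=7, a=[7, 5, 4, 0, 0, 0, 9, 0, 0, 8, 0, 0, 0, 8]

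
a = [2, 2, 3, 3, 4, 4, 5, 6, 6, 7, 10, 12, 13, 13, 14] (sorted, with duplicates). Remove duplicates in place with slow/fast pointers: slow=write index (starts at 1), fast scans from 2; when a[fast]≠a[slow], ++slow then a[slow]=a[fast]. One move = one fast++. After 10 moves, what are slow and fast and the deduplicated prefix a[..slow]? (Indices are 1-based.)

slow=7, fast=12, prefix=[2, 3, 4, 5, 6, 7, 10]

(s=1,f=2) a[fast]=2=a[slow] dup → fast++
(s=1,f=3) a[fast]=3≠a[slow]=2 write a[2]=3 → slow++,fast++
(s=2,f=4) a[fast]=3=a[slow] dup → fast++
(s=2,f=5) a[fast]=4≠a[slow]=3 write a[3]=4 → slow++,fast++
(s=3,f=6) a[fast]=4=a[slow] dup → fast++
(s=3,f=7) a[fast]=5≠a[slow]=4 write a[4]=5 → slow++,fast++
(s=4,f=8) a[fast]=6≠a[slow]=5 write a[5]=6 → slow++,fast++
(s=5,f=9) a[fast]=6=a[slow] dup → fast++
(s=5,f=10) a[fast]=7≠a[slow]=6 write a[6]=7 → slow++,fast++
(s=6,f=11) a[fast]=10≠a[slow]=7 write a[7]=10 → slow++,fast++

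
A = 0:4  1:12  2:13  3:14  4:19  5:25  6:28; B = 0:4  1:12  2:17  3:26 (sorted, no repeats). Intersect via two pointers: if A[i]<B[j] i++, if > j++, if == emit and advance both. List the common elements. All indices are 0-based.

intersection = [4, 12]

[i=0,j=0] 4==4 emit → i++,j++
[i=1,j=1] 12==12 emit → i++,j++
[i=2,j=2] 13<17 → i++
[i=3,j=2] 14<17 → i++
[i=4,j=2] 19>17 → j++
[i=4,j=3] 19<26 → i++
[i=5,j=3] 25<26 → i++
[i=6,j=3] 28>26 → j++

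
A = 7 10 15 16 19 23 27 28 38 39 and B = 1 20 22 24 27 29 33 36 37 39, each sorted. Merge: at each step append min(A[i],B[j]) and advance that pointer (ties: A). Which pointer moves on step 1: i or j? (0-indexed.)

i=0 j=0: A[i]=7>B[j]=1 take 1, j++

j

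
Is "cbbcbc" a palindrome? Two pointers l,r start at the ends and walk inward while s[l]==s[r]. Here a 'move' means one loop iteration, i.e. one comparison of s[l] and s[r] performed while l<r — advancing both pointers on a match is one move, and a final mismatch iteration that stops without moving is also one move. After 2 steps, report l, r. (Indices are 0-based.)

l=0 r=5: 'c'=='c', l++,r--
l=1 r=4: 'b'=='b', l++,r--

l=2, r=3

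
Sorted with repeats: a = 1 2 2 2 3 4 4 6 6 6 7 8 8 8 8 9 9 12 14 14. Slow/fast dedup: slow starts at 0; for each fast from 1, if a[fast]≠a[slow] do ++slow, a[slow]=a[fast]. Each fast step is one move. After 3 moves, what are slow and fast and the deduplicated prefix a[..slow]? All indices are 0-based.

slow=1, fast=4, prefix=[1, 2]

slow=0 fast=1: a[fast]=2≠a[slow]=1 write a[1]=2, slow++,fast++
slow=1 fast=2: a[fast]=2=a[slow] dup, fast++
slow=1 fast=3: a[fast]=2=a[slow] dup, fast++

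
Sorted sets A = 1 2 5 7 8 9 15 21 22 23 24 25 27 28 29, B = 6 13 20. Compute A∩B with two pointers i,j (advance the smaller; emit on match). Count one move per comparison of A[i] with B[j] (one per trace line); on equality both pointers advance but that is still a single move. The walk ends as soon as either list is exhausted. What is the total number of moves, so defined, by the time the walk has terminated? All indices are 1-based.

[i=1,j=1] 1<6 → i++
[i=2,j=1] 2<6 → i++
[i=3,j=1] 5<6 → i++
[i=4,j=1] 7>6 → j++
[i=4,j=2] 7<13 → i++
[i=5,j=2] 8<13 → i++
[i=6,j=2] 9<13 → i++
[i=7,j=2] 15>13 → j++
[i=7,j=3] 15<20 → i++
[i=8,j=3] 21>20 → j++

10 moves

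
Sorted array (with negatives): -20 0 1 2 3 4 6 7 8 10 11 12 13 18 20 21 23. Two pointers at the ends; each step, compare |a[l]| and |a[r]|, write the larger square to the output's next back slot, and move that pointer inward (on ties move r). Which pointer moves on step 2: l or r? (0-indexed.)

r

l=0 r=16: |-20|<=|23| out[16]=529, r--
l=0 r=15: |-20|<=|21| out[15]=441, r--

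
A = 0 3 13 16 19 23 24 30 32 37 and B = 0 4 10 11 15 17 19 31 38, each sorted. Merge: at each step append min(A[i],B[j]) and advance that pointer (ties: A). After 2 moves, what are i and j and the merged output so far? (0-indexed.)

i=0 j=0: A[i]=0<=B[j]=0 take 0, i++
i=1 j=0: A[i]=3>B[j]=0 take 0, j++

i=1, j=1, merged so far=[0, 0]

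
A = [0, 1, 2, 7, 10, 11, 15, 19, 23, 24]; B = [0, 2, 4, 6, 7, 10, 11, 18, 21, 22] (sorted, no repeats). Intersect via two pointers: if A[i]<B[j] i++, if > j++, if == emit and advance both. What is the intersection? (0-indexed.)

i=0 j=0: 0==0 emit, i++,j++
i=1 j=1: 1<2, i++
i=2 j=1: 2==2 emit, i++,j++
i=3 j=2: 7>4, j++
i=3 j=3: 7>6, j++
i=3 j=4: 7==7 emit, i++,j++
i=4 j=5: 10==10 emit, i++,j++
i=5 j=6: 11==11 emit, i++,j++
i=6 j=7: 15<18, i++
i=7 j=7: 19>18, j++
i=7 j=8: 19<21, i++
i=8 j=8: 23>21, j++
i=8 j=9: 23>22, j++

intersection = [0, 2, 7, 10, 11]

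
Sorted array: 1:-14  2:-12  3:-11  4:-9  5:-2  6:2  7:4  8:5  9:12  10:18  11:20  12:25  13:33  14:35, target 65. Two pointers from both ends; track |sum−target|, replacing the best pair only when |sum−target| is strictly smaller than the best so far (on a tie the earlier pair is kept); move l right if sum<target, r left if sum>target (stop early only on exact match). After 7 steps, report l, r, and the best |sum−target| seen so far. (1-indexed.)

l=8, r=14, best |Δ|=26

l=1 r=14: -14+35=21 d=44 *, l++
l=2 r=14: -12+35=23 d=42 *, l++
l=3 r=14: -11+35=24 d=41 *, l++
l=4 r=14: -9+35=26 d=39 *, l++
l=5 r=14: -2+35=33 d=32 *, l++
l=6 r=14: 2+35=37 d=28 *, l++
l=7 r=14: 4+35=39 d=26 *, l++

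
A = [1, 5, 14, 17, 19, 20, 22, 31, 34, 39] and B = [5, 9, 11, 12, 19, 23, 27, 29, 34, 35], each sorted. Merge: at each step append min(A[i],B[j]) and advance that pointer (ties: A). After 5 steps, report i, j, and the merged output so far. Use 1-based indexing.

i=3, j=4, merged so far=[1, 5, 5, 9, 11]

i=1 j=1: A[i]=1<=B[j]=5 take 1, i++
i=2 j=1: A[i]=5<=B[j]=5 take 5, i++
i=3 j=1: A[i]=14>B[j]=5 take 5, j++
i=3 j=2: A[i]=14>B[j]=9 take 9, j++
i=3 j=3: A[i]=14>B[j]=11 take 11, j++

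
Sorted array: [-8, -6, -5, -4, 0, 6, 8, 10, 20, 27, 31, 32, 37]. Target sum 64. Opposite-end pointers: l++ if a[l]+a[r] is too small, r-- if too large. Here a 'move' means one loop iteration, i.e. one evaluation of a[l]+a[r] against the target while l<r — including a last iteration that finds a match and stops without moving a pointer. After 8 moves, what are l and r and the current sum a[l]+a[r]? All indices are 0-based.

l=0 r=12: -8+37=29 <64, l++
l=1 r=12: -6+37=31 <64, l++
l=2 r=12: -5+37=32 <64, l++
l=3 r=12: -4+37=33 <64, l++
l=4 r=12: 0+37=37 <64, l++
l=5 r=12: 6+37=43 <64, l++
l=6 r=12: 8+37=45 <64, l++
l=7 r=12: 10+37=47 <64, l++

l=8, r=12, sum=57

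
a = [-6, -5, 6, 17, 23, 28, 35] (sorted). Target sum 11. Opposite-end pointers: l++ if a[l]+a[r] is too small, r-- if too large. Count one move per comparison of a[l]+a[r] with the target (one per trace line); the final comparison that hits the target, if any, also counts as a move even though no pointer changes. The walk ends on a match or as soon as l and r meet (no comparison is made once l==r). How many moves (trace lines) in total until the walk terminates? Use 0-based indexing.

l=0 r=6: -6+35=29 >11, r--
l=0 r=5: -6+28=22 >11, r--
l=0 r=4: -6+23=17 >11, r--
l=0 r=3: -6+17=11, found

4 moves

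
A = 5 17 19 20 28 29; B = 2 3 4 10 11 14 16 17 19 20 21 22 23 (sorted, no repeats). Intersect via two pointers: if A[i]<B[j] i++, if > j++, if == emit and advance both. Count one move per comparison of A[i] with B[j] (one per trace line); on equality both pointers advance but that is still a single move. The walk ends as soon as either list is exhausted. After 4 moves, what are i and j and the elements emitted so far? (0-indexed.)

i=0 j=0: 5>2, j++
i=0 j=1: 5>3, j++
i=0 j=2: 5>4, j++
i=0 j=3: 5<10, i++

i=1, j=3, emitted=[]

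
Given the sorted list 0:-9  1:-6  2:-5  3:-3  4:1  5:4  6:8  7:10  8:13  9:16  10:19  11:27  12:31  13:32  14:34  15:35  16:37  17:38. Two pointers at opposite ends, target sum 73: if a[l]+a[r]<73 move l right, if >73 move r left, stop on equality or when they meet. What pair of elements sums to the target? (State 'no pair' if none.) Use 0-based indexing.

(35, 38)

l=0 r=17: -9+38=29 <73, l++
l=1 r=17: -6+38=32 <73, l++
l=2 r=17: -5+38=33 <73, l++
l=3 r=17: -3+38=35 <73, l++
l=4 r=17: 1+38=39 <73, l++
l=5 r=17: 4+38=42 <73, l++
l=6 r=17: 8+38=46 <73, l++
l=7 r=17: 10+38=48 <73, l++
l=8 r=17: 13+38=51 <73, l++
l=9 r=17: 16+38=54 <73, l++
l=10 r=17: 19+38=57 <73, l++
l=11 r=17: 27+38=65 <73, l++
l=12 r=17: 31+38=69 <73, l++
l=13 r=17: 32+38=70 <73, l++
l=14 r=17: 34+38=72 <73, l++
l=15 r=17: 35+38=73, found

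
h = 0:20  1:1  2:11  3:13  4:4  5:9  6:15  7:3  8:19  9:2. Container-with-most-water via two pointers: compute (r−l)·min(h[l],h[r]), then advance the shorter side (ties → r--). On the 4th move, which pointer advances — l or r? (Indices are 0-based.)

r

[0,9] min(20,2)*9=18 best=18 * → r--
[0,8] min(20,19)*8=152 best=152 * → r--
[0,7] min(20,3)*7=21 best=152 → r--
[0,6] min(20,15)*6=90 best=152 → r--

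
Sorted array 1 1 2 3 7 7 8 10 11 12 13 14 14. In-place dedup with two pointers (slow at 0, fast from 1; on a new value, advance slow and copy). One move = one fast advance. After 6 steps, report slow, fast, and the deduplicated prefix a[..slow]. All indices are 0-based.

slow=4, fast=7, prefix=[1, 2, 3, 7, 8]

(s=0,f=1) a[fast]=1=a[slow] dup → fast++
(s=0,f=2) a[fast]=2≠a[slow]=1 write a[1]=2 → slow++,fast++
(s=1,f=3) a[fast]=3≠a[slow]=2 write a[2]=3 → slow++,fast++
(s=2,f=4) a[fast]=7≠a[slow]=3 write a[3]=7 → slow++,fast++
(s=3,f=5) a[fast]=7=a[slow] dup → fast++
(s=3,f=6) a[fast]=8≠a[slow]=7 write a[4]=8 → slow++,fast++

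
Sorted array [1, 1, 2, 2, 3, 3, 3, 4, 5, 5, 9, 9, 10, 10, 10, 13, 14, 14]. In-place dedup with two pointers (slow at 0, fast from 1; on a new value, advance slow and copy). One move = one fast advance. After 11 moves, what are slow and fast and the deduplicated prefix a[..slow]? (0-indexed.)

slow=0 fast=1: a[fast]=1=a[slow] dup, fast++
slow=0 fast=2: a[fast]=2≠a[slow]=1 write a[1]=2, slow++,fast++
slow=1 fast=3: a[fast]=2=a[slow] dup, fast++
slow=1 fast=4: a[fast]=3≠a[slow]=2 write a[2]=3, slow++,fast++
slow=2 fast=5: a[fast]=3=a[slow] dup, fast++
slow=2 fast=6: a[fast]=3=a[slow] dup, fast++
slow=2 fast=7: a[fast]=4≠a[slow]=3 write a[3]=4, slow++,fast++
slow=3 fast=8: a[fast]=5≠a[slow]=4 write a[4]=5, slow++,fast++
slow=4 fast=9: a[fast]=5=a[slow] dup, fast++
slow=4 fast=10: a[fast]=9≠a[slow]=5 write a[5]=9, slow++,fast++
slow=5 fast=11: a[fast]=9=a[slow] dup, fast++

slow=5, fast=12, prefix=[1, 2, 3, 4, 5, 9]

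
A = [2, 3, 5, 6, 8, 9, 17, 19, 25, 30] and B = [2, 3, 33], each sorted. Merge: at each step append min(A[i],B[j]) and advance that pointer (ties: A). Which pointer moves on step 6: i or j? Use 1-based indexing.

i=1 j=1: A[i]=2<=B[j]=2 take 2, i++
i=2 j=1: A[i]=3>B[j]=2 take 2, j++
i=2 j=2: A[i]=3<=B[j]=3 take 3, i++
i=3 j=2: A[i]=5>B[j]=3 take 3, j++
i=3 j=3: A[i]=5<=B[j]=33 take 5, i++
i=4 j=3: A[i]=6<=B[j]=33 take 6, i++

i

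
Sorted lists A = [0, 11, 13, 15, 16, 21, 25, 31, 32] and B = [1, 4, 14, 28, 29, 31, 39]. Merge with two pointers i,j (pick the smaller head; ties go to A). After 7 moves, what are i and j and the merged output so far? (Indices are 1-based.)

i=5, j=4, merged so far=[0, 1, 4, 11, 13, 14, 15]

[i=1,j=1] A[i]=0<=B[j]=1 take 0 → i++
[i=2,j=1] A[i]=11>B[j]=1 take 1 → j++
[i=2,j=2] A[i]=11>B[j]=4 take 4 → j++
[i=2,j=3] A[i]=11<=B[j]=14 take 11 → i++
[i=3,j=3] A[i]=13<=B[j]=14 take 13 → i++
[i=4,j=3] A[i]=15>B[j]=14 take 14 → j++
[i=4,j=4] A[i]=15<=B[j]=28 take 15 → i++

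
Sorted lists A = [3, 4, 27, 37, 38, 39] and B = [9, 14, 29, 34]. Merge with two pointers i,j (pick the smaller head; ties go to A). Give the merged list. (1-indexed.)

i=1 j=1: A[i]=3<=B[j]=9 take 3, i++
i=2 j=1: A[i]=4<=B[j]=9 take 4, i++
i=3 j=1: A[i]=27>B[j]=9 take 9, j++
i=3 j=2: A[i]=27>B[j]=14 take 14, j++
i=3 j=3: A[i]=27<=B[j]=29 take 27, i++
i=4 j=3: A[i]=37>B[j]=29 take 29, j++
i=4 j=4: A[i]=37>B[j]=34 take 34, j++
i=4 j=5: B done, take A[i]=37, i++
i=5 j=5: B done, take A[i]=38, i++
i=6 j=5: B done, take A[i]=39, i++

[3, 4, 9, 14, 27, 29, 34, 37, 38, 39]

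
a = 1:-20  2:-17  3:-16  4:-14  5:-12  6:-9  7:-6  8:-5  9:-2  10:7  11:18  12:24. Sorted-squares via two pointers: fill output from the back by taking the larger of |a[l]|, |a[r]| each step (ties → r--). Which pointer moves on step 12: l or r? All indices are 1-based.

[1,12] |-20|<=|24| out[12]=576 → r--
[1,11] |-20|>|18| out[11]=400 → l++
[2,11] |-17|<=|18| out[10]=324 → r--
[2,10] |-17|>|7| out[9]=289 → l++
[3,10] |-16|>|7| out[8]=256 → l++
[4,10] |-14|>|7| out[7]=196 → l++
[5,10] |-12|>|7| out[6]=144 → l++
[6,10] |-9|>|7| out[5]=81 → l++
[7,10] |-6|<=|7| out[4]=49 → r--
[7,9] |-6|>|-2| out[3]=36 → l++
[8,9] |-5|>|-2| out[2]=25 → l++
[9,9] |-2|<=|-2| out[1]=4 → r--

r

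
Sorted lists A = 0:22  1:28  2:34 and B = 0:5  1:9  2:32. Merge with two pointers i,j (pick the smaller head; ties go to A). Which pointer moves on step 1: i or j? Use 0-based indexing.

[i=0,j=0] A[i]=22>B[j]=5 take 5 → j++

j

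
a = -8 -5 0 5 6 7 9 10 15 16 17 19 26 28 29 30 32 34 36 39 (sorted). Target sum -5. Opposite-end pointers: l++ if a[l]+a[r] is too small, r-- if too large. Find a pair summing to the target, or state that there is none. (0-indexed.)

[0,19] -8+39=31 >-5 → r--
[0,18] -8+36=28 >-5 → r--
[0,17] -8+34=26 >-5 → r--
[0,16] -8+32=24 >-5 → r--
[0,15] -8+30=22 >-5 → r--
[0,14] -8+29=21 >-5 → r--
[0,13] -8+28=20 >-5 → r--
[0,12] -8+26=18 >-5 → r--
[0,11] -8+19=11 >-5 → r--
[0,10] -8+17=9 >-5 → r--
[0,9] -8+16=8 >-5 → r--
[0,8] -8+15=7 >-5 → r--
[0,7] -8+10=2 >-5 → r--
[0,6] -8+9=1 >-5 → r--
[0,5] -8+7=-1 >-5 → r--
[0,4] -8+6=-2 >-5 → r--
[0,3] -8+5=-3 >-5 → r--
[0,2] -8+0=-8 <-5 → l++
[1,2] -5+0=-5 → found

(-5, 0)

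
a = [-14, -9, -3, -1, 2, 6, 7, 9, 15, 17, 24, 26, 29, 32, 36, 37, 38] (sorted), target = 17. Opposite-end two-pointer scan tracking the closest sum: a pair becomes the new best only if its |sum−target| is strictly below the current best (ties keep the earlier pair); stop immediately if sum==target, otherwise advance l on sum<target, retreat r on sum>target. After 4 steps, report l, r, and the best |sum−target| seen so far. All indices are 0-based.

l=0, r=12, best |Δ|=1

[0,16] -14+38=24 d=7 * → r--
[0,15] -14+37=23 d=6 * → r--
[0,14] -14+36=22 d=5 * → r--
[0,13] -14+32=18 d=1 * → r--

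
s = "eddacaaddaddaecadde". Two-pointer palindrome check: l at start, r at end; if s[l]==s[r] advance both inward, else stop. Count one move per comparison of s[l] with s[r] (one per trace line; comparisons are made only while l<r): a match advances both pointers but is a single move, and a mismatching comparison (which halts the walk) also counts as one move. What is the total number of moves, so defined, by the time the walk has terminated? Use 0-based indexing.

[0,18] 'e'=='e' → l++,r--
[1,17] 'd'=='d' → l++,r--
[2,16] 'd'=='d' → l++,r--
[3,15] 'a'=='a' → l++,r--
[4,14] 'c'=='c' → l++,r--
[5,13] 'a'!='e' → stop

6 moves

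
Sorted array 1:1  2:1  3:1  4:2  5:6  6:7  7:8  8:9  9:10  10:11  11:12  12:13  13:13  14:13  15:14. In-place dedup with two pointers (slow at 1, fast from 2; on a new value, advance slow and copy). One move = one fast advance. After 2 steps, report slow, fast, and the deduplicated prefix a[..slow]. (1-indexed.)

(s=1,f=2) a[fast]=1=a[slow] dup → fast++
(s=1,f=3) a[fast]=1=a[slow] dup → fast++

slow=1, fast=4, prefix=[1]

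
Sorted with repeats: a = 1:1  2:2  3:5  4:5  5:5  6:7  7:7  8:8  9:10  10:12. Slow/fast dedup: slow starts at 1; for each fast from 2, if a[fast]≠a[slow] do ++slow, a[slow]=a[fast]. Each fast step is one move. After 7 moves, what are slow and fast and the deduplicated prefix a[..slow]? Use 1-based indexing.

slow=5, fast=9, prefix=[1, 2, 5, 7, 8]

(s=1,f=2) a[fast]=2≠a[slow]=1 write a[2]=2 → slow++,fast++
(s=2,f=3) a[fast]=5≠a[slow]=2 write a[3]=5 → slow++,fast++
(s=3,f=4) a[fast]=5=a[slow] dup → fast++
(s=3,f=5) a[fast]=5=a[slow] dup → fast++
(s=3,f=6) a[fast]=7≠a[slow]=5 write a[4]=7 → slow++,fast++
(s=4,f=7) a[fast]=7=a[slow] dup → fast++
(s=4,f=8) a[fast]=8≠a[slow]=7 write a[5]=8 → slow++,fast++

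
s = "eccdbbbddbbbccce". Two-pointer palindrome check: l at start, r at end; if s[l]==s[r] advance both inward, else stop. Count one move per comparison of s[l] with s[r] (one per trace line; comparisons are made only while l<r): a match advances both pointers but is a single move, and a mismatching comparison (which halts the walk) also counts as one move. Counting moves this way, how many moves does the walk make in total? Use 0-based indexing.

4 moves

[0,15] 'e'=='e' → l++,r--
[1,14] 'c'=='c' → l++,r--
[2,13] 'c'=='c' → l++,r--
[3,12] 'd'!='c' → stop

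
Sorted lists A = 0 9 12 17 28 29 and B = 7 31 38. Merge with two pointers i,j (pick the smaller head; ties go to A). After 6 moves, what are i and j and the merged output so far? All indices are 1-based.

i=6, j=2, merged so far=[0, 7, 9, 12, 17, 28]

[i=1,j=1] A[i]=0<=B[j]=7 take 0 → i++
[i=2,j=1] A[i]=9>B[j]=7 take 7 → j++
[i=2,j=2] A[i]=9<=B[j]=31 take 9 → i++
[i=3,j=2] A[i]=12<=B[j]=31 take 12 → i++
[i=4,j=2] A[i]=17<=B[j]=31 take 17 → i++
[i=5,j=2] A[i]=28<=B[j]=31 take 28 → i++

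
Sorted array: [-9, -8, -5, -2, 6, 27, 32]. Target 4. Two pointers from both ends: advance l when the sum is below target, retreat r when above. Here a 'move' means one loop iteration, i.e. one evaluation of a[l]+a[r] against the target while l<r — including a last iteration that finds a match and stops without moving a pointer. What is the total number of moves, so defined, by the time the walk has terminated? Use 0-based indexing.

6 moves

[0,6] -9+32=23 >4 → r--
[0,5] -9+27=18 >4 → r--
[0,4] -9+6=-3 <4 → l++
[1,4] -8+6=-2 <4 → l++
[2,4] -5+6=1 <4 → l++
[3,4] -2+6=4 → found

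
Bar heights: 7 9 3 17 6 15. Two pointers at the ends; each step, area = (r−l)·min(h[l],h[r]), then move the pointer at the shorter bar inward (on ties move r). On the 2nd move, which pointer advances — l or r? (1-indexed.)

l=1 r=6: min(7,15)*5=35 best=35 *, l++
l=2 r=6: min(9,15)*4=36 best=36 *, l++

l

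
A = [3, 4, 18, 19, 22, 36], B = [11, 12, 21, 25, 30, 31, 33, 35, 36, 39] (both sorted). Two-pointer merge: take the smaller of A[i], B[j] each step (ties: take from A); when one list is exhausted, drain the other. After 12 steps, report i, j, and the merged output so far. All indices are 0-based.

[i=0,j=0] A[i]=3<=B[j]=11 take 3 → i++
[i=1,j=0] A[i]=4<=B[j]=11 take 4 → i++
[i=2,j=0] A[i]=18>B[j]=11 take 11 → j++
[i=2,j=1] A[i]=18>B[j]=12 take 12 → j++
[i=2,j=2] A[i]=18<=B[j]=21 take 18 → i++
[i=3,j=2] A[i]=19<=B[j]=21 take 19 → i++
[i=4,j=2] A[i]=22>B[j]=21 take 21 → j++
[i=4,j=3] A[i]=22<=B[j]=25 take 22 → i++
[i=5,j=3] A[i]=36>B[j]=25 take 25 → j++
[i=5,j=4] A[i]=36>B[j]=30 take 30 → j++
[i=5,j=5] A[i]=36>B[j]=31 take 31 → j++
[i=5,j=6] A[i]=36>B[j]=33 take 33 → j++

i=5, j=7, merged so far=[3, 4, 11, 12, 18, 19, 21, 22, 25, 30, 31, 33]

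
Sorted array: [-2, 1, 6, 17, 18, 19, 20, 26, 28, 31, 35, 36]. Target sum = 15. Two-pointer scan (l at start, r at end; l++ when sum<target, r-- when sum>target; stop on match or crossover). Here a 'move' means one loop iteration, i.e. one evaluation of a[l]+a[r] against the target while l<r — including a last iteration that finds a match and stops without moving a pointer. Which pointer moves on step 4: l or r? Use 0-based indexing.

l=0 r=11: -2+36=34 >15, r--
l=0 r=10: -2+35=33 >15, r--
l=0 r=9: -2+31=29 >15, r--
l=0 r=8: -2+28=26 >15, r--

r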